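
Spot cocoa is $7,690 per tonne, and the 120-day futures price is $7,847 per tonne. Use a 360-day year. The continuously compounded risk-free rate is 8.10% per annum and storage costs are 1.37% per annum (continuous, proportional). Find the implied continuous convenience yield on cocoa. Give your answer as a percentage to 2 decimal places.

3.41%

F = S·e^((r+u−y)T) ⇒ (r+u−y) = ln(F/S)/T
ln(7847/7690) = 0.020211; /T ⇒ 0.060633
y = r + u − ln(F/S)/T = 0.0810 + 0.0137 − 0.060633 = 0.034067
y = 3.41%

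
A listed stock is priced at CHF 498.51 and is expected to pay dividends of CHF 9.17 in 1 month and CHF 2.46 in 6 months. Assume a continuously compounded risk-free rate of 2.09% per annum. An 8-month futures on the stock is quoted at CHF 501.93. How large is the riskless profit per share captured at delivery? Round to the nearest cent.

CHF 8.18 per share

PV(dividends) I = 9.17·e^(−0.0209·1/12) + 2.46·e^(−0.0209·6/12) = 11.5885
Fair futures F* = (S − I)·e^(rT) = (498.51 − 11.5885)·e^0.013933 = 486.9215 × 1.014031 = 493.7535
Market CHF 501.93 > fair 493.7535: forward overpriced → cash-and-carry (borrow at r, buy the stock and collect the dividends, short the forward).
Profit at T = |F_mkt − F*| = |501.93 − 493.7535| = CHF 8.18 per share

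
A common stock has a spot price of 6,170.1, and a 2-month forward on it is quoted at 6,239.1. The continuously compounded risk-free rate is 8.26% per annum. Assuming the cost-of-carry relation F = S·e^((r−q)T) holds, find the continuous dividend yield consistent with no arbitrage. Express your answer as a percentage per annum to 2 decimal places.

1.59%

From F = S·e^((r−q)T): (r − q) = ln(F/S)/T
ln(6239.1/6170.1) = ln(1.011183) = 0.011121
(r − q) = 0.011121 / (2/12) = 0.066726
q = r − ln(F/S)/T = 0.0826 − 0.066726 = 0.015874
q = 1.59%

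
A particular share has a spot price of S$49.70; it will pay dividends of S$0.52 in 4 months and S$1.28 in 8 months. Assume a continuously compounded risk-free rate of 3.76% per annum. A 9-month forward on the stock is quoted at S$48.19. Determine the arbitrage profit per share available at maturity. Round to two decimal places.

S$1.12 per share

PV(dividends) I = 0.52·e^(−0.0376·4/12) + 1.28·e^(−0.0376·8/12) = 1.7618
Fair forward F* = (S − I)·e^(rT) = (49.70 − 1.7618)·e^0.028200 = 47.9382 × 1.028601 = 49.3093
Market S$48.19 < fair 49.3093: forward underpriced → reverse cash-and-carry (short the stock, invest proceeds at r, pay the dividends, go long the forward).
Profit at T = |F_mkt − F*| = |48.19 − 49.3093| = S$1.12 per share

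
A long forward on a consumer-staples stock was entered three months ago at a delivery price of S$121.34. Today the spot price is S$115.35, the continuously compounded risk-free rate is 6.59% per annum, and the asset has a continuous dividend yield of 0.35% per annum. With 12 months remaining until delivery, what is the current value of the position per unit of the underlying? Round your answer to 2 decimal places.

S$1.35

Current fair forward for the remaining 12 months: F = S·e^((r − q)·T), (r − q) = 0.0659 − 0.0035 = 0.0624
F = 115.35 · e^(0.0624 × 12/12) = 115.35 × 1.064388 = 122.7772
Value of long forward = (F − K)·e^(−rT) = (122.7772 − 121.34) · e^(−0.0659·12/12)
= 1.4372 × 0.936224 = 1.35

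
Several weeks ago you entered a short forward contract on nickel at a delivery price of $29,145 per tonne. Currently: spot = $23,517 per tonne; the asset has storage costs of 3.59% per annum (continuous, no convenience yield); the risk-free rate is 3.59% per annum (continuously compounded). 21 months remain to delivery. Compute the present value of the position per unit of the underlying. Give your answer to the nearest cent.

Current fair forward for the remaining 21 months: F = S·e^((r + u)·T), (r + u) = 0.0359 + 0.0359 = 0.0718
F = 23517 · e^(0.0718 × 21/12) = 23517 × 1.13388524 = 26665.5792
Value of long forward = (F − K)·e^(−rT) = (26665.5792 − 29145) · e^(−0.0359·21/12)
= -2479.4208 × 0.93910780 = -2328.44
Short position value = −(long value) = $2328.44

$2328.44 per tonne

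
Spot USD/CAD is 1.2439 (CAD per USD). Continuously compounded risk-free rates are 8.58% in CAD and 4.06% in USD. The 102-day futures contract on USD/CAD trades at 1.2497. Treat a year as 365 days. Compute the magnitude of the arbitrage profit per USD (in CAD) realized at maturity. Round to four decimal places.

Fair futures: F* = S·e^(carry·T), with carry = (r_CAD − r_USD) = 0.0858 − 0.0406 = 0.0452
F* = 1.2439 · e^(0.0452 × 102/365) = 1.2439 · e^0.012631 = 1.2439 × 1.012711 = 1.2597
Market 1.2497 < fair 1.2597: forward underpriced → reverse cash-and-carry (short spot, go long the forward).
At maturity, profit = |F_mkt − F*| = |1.2497 − 1.2597| = 0.0100 per USD (in CAD)

0.0100 per USD (in CAD)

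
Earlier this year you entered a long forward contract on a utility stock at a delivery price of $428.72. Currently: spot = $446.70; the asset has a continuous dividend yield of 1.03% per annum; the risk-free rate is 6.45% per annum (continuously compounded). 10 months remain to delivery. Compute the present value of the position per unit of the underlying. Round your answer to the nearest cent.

Current fair forward for the remaining 10 months: F = S·e^((r − q)·T), (r − q) = 0.0645 − 0.0103 = 0.0542
F = 446.70 · e^(0.0542 × 10/12) = 446.70 × 1.046202 = 467.3384
Value of long forward = (F − K)·e^(−rT) = (467.3384 − 428.72) · e^(−0.0645·10/12)
= 38.6184 × 0.947669 = 36.60

$36.60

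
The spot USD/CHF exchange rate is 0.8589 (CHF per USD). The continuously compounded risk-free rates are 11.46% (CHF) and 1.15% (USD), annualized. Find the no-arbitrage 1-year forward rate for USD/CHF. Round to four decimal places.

0.9522

F = S·e^((r_CHF − r_USD)T) = 0.8589 · e^((0.1146 − 0.0115) × 1)
= 0.8589 · e^0.103100 = 0.8589 × 1.108602
F = 0.9522 CHF per USD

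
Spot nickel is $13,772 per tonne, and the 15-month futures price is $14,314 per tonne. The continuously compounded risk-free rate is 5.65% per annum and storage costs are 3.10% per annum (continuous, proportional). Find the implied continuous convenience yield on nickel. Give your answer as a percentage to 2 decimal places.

F = S·e^((r+u−y)T) ⇒ (r+u−y) = ln(F/S)/T
ln(14314/13772) = 0.038601; /T ⇒ 0.030881
y = r + u − ln(F/S)/T = 0.0565 + 0.0310 − 0.030881 = 0.056619
y = 5.66%

5.66%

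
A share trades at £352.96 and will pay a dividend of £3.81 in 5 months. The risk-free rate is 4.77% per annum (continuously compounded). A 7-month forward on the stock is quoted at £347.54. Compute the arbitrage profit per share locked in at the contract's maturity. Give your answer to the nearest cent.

£11.54 per share

PV(dividends) I = 3.81·e^(−0.0477·5/12) = 3.7350
Fair forward F* = (S − I)·e^(rT) = (352.96 − 3.7350)·e^0.027825 = 349.2250 × 1.028216 = 359.0787
Market £347.54 < fair 359.0787: forward underpriced → reverse cash-and-carry (short the stock, invest proceeds at r, pay the dividends, go long the forward).
Profit at T = |F_mkt − F*| = |347.54 − 359.0787| = £11.54 per share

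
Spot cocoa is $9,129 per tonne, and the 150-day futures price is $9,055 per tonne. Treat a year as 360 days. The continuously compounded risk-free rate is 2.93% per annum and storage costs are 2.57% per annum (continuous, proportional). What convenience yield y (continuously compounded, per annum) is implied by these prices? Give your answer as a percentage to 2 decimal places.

7.45%

F = S·e^((r+u−y)T) ⇒ (r+u−y) = ln(F/S)/T
ln(9055/9129) = -0.008139; /T ⇒ -0.019534
y = r + u − ln(F/S)/T = 0.0293 + 0.0257 + 0.019534 = 0.074534
y = 7.45%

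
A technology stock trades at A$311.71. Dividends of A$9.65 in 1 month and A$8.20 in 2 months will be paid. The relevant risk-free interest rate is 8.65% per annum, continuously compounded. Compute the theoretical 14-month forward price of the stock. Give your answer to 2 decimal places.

PV(dividends) I = 9.65·e^(−0.0865·1/12) + 8.20·e^(−0.0865·2/12)
I = 9.5807 + 8.0826 = 17.6633
F = (S − I)·e^(rT) = (311.71 − 17.6633) · e^(0.0865·14/12)
= 294.0467 · e^0.100917 = 294.0467 × 1.106185 = A$325.27

A$325.27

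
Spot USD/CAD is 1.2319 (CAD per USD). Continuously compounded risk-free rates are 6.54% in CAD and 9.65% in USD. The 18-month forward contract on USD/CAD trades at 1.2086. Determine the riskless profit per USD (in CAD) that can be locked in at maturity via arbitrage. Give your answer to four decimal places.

0.0328 per USD (in CAD)

Fair forward: F* = S·e^(carry·T), with carry = (r_CAD − r_USD) = 0.0654 − 0.0965 = -0.0311
F* = 1.2319 · e^(-0.0311 × 18/12) = 1.2319 · e^-0.046650 = 1.2319 × 0.954421 = 1.1758
Market 1.2086 > fair 1.1758: forward overpriced → cash-and-carry (buy spot, short the forward).
At maturity, profit = |F_mkt − F*| = |1.2086 − 1.1758| = 0.0328 per USD (in CAD)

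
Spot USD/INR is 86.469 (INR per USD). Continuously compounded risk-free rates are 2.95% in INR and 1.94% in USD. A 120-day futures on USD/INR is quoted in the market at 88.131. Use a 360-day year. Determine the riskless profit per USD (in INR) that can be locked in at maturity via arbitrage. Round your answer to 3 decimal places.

Fair futures: F* = S·e^(carry·T), with carry = (r_INR − r_USD) = 0.0295 − 0.0194 = 0.0101
F* = 86.469 · e^(0.0101 × 120/360) = 86.469 · e^0.003367 = 86.469 × 1.003373 = 86.7607
Market 88.131 > fair 86.7607: forward overpriced → cash-and-carry (buy spot, short the forward).
At maturity, profit = |F_mkt − F*| = |88.131 − 86.7607| = 1.370 per USD (in INR)

1.370 per USD (in INR)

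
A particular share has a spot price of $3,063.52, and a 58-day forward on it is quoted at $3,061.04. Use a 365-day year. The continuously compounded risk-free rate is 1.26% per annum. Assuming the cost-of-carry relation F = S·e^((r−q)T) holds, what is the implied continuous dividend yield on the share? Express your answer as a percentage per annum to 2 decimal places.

From F = S·e^((r−q)T): (r − q) = ln(F/S)/T
ln(3061.04/3063.52) = ln(0.999190) = -0.000810
(r − q) = -0.000810 / (58/365) = -0.005097
q = r − ln(F/S)/T = 0.0126 + 0.005097 = 0.017697
q = 1.77%

1.77%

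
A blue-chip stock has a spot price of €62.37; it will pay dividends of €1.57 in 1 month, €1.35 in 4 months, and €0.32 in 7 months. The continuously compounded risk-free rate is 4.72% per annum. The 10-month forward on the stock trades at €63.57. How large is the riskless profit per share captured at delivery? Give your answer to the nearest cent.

PV(dividends) I = 1.57·e^(−0.0472·1/12) + 1.35·e^(−0.0472·4/12) + 0.32·e^(−0.0472·7/12) = 3.2041
Fair forward F* = (S − I)·e^(rT) = (62.37 − 3.2041)·e^0.039333 = 59.1659 × 1.040117 = 61.5395
Market €63.57 > fair 61.5395: forward overpriced → cash-and-carry (borrow at r, buy the stock and collect the dividends, short the forward).
Profit at T = |F_mkt − F*| = |63.57 − 61.5395| = €2.03 per share

€2.03 per share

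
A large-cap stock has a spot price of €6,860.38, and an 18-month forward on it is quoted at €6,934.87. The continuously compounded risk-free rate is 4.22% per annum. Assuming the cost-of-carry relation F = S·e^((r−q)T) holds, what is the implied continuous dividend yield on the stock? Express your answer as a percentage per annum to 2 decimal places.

From F = S·e^((r−q)T): (r − q) = ln(F/S)/T
ln(6934.87/6860.38) = ln(1.010858) = 0.010799
(r − q) = 0.010799 / (18/12) = 0.007199
q = r − ln(F/S)/T = 0.0422 − 0.007199 = 0.035001
q = 3.50%

3.50%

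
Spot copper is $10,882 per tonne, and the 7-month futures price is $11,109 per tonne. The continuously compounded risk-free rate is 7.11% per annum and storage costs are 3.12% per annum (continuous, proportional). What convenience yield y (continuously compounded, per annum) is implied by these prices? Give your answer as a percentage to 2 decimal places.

6.69%

F = S·e^((r+u−y)T) ⇒ (r+u−y) = ln(F/S)/T
ln(11109/10882) = 0.020646; /T ⇒ 0.035393
y = r + u − ln(F/S)/T = 0.0711 + 0.0312 − 0.035393 = 0.066907
y = 6.69%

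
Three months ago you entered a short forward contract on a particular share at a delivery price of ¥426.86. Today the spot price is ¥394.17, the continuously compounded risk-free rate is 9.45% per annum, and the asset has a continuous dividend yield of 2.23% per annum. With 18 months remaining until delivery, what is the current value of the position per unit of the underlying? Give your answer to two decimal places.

-¥10.76

Current fair forward for the remaining 18 months: F = S·e^((r − q)·T), (r − q) = 0.0945 − 0.0223 = 0.0722
F = 394.17 · e^(0.0722 × 18/12) = 394.17 × 1.114382 = 439.2560
Value of long forward = (F − K)·e^(−rT) = (439.2560 − 426.86) · e^(−0.0945·18/12)
= 12.3960 × 0.867838 = 10.76
Short position value = −(long value) = -¥10.76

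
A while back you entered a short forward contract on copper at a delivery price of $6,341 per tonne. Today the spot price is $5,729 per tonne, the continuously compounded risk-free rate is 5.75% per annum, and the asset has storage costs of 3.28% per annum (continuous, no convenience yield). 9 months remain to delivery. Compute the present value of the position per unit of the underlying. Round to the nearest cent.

$201.68 per tonne

Current fair forward for the remaining 9 months: F = S·e^((r + u)·T), (r + u) = 0.0575 + 0.0328 = 0.0903
F = 5729 · e^(0.0903 × 9/12) = 5729 × 1.07007100 = 6130.4368
Value of long forward = (F − K)·e^(−rT) = (6130.4368 − 6341) · e^(−0.0575·9/12)
= -210.5632 × 0.95779166 = -201.68
Short position value = −(long value) = $201.68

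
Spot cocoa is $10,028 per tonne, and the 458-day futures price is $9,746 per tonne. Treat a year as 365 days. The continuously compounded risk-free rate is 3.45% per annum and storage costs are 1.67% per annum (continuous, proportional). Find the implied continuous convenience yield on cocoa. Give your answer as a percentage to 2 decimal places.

F = S·e^((r+u−y)T) ⇒ (r+u−y) = ln(F/S)/T
ln(9746/10028) = -0.028524; /T ⇒ -0.022732
y = r + u − ln(F/S)/T = 0.0345 + 0.0167 + 0.022732 = 0.073932
y = 7.39%

7.39%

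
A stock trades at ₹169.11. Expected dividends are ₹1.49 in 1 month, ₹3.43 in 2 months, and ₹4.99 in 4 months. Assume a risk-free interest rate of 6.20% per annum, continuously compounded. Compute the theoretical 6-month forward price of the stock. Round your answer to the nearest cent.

₹164.36

PV(dividends) I = 1.49·e^(−0.0620·1/12) + 3.43·e^(−0.0620·2/12) + 4.99·e^(−0.0620·4/12)
I = 1.4823 + 3.3947 + 4.8879 = 9.7649
F = (S − I)·e^(rT) = (169.11 − 9.7649) · e^(0.0620·6/12)
= 159.3451 · e^0.031000 = 159.3451 × 1.031486 = ₹164.36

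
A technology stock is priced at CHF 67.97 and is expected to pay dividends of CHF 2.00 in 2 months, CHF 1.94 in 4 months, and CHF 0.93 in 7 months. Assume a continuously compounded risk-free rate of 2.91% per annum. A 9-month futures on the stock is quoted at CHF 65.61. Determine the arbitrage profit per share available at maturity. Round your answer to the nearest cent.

CHF 1.07 per share

PV(dividends) I = 2.00·e^(−0.0291·2/12) + 1.94·e^(−0.0291·4/12) + 0.93·e^(−0.0291·7/12) = 4.8259
Fair futures F* = (S − I)·e^(rT) = (67.97 − 4.8259)·e^0.021825 = 63.1441 × 1.022065 = 64.5374
Market CHF 65.61 > fair 64.5374: forward overpriced → cash-and-carry (borrow at r, buy the stock and collect the dividends, short the forward).
Profit at T = |F_mkt − F*| = |65.61 − 64.5374| = CHF 1.07 per share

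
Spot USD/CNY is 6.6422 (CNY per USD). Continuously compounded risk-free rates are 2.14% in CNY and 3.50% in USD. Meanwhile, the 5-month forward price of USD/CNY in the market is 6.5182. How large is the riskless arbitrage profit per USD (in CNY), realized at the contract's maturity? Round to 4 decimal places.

0.0865 per USD (in CNY)

Fair forward: F* = S·e^(carry·T), with carry = (r_CNY − r_USD) = 0.0214 − 0.0350 = -0.0136
F* = 6.6422 · e^(-0.0136 × 5/12) = 6.6422 · e^-0.005667 = 6.6422 × 0.994349 = 6.6047
Market 6.5182 < fair 6.6047: forward underpriced → reverse cash-and-carry (short spot, go long the forward).
At maturity, profit = |F_mkt − F*| = |6.5182 − 6.6047| = 0.0865 per USD (in CNY)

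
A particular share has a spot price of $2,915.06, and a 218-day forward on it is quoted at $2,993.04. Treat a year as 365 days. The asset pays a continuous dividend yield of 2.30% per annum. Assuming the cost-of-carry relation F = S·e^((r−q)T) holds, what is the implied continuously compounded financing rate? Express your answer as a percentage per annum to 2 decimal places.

From F = S·e^((r−q)T): (r − q) = ln(F/S)/T
ln(2993.04/2915.06) = ln(1.026751) = 0.026399
(r − q) = 0.026399 / (218/365) = 0.044200
r = ln(F/S)/T + q = 0.044200 + 0.0230 = 0.067200
r = 6.72%

6.72%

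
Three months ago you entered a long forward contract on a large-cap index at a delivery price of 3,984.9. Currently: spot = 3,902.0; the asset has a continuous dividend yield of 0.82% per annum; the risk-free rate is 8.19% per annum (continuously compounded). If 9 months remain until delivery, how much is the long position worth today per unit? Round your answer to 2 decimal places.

Current fair forward for the remaining 9 months: F = S·e^((r − q)·T), (r − q) = 0.0819 − 0.0082 = 0.0737
F = 3902.0 · e^(0.0737 × 9/12) = 3902.0 × 1.05683120 = 4123.7553
Value of long forward = (F − K)·e^(−rT) = (4123.7553 − 3984.9) · e^(−0.0819·9/12)
= 138.8553 × 0.94042347 = 130.58

130.58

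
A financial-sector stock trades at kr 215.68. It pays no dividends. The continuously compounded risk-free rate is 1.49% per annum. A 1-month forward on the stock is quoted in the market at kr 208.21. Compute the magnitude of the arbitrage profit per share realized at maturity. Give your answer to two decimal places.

kr 7.74 per share

Fair forward: F* = S·e^(carry·T), with carry = r = 0.0149
F* = 215.68 · e^(0.0149 × 1/12) = 215.68 · e^0.001242 = 215.68 × 1.001243 = kr 215.9481
Market kr 208.21 < fair kr 215.9481: forward underpriced → reverse cash-and-carry (short spot, go long the forward).
At maturity, profit = |F_mkt − F*| = |208.21 − 215.9481| = kr 7.74 per share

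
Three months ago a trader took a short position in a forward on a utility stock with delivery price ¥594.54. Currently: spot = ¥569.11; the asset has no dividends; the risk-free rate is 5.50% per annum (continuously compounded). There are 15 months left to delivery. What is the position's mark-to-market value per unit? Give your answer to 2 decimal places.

-¥14.07

Current fair forward for the remaining 15 months: F = S·e^(r·T), r = 0.0550
F = 569.11 · e^(0.0550 × 15/12) = 569.11 × 1.071168 = 609.6124
Value of long forward = (F − K)·e^(−rT) = (609.6124 − 594.54) · e^(−0.0550·15/12)
= 15.0724 × 0.933560 = 14.07
Short position value = −(long value) = -¥14.07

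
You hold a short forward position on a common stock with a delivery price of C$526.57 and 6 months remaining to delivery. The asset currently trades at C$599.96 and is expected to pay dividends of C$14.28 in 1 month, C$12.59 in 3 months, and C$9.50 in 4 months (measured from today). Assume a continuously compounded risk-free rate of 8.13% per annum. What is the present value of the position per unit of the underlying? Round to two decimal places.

PV(remaining dividends) I = 14.28·e^(−0.0813·1/12) + 12.59·e^(−0.0813·3/12) + 9.50·e^(−0.0813·4/12) = 35.7663
Current forward F = (S − I)·e^(rT) = (599.96 − 35.7663)·e^(0.0813·6/12) = 564.1937 × 1.041488 = 587.6010
Value (long) = (F − K)·e^(−rT) = (587.6010 − 526.57) × 0.960165 = 58.5998
Short position value = −(long value) = -C$58.60

-C$58.60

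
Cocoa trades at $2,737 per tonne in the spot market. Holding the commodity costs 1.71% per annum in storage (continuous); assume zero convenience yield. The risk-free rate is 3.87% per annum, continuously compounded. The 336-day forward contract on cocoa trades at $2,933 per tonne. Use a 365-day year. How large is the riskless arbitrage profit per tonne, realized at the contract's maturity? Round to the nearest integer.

Fair forward: F* = S·e^(carry·T), with carry = (r + u) = 0.0387 + 0.0171 = 0.0558
F* = 2737 · e^(0.0558 × 336/365) = 2737 · e^0.051367 = 2737 × 1.052709 = $2881.2645
Market $2933 > fair $2881.2645: forward overpriced → cash-and-carry (buy spot, short the forward).
At maturity, profit = |F_mkt − F*| = |2933 − 2881.2645| = $52 per tonne

$52 per tonne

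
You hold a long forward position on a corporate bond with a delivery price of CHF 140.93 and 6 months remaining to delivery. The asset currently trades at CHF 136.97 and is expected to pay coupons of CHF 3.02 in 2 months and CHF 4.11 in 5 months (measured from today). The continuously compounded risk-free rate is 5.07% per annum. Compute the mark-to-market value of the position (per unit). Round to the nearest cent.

PV(remaining coupons) I = 3.02·e^(−0.0507·2/12) + 4.11·e^(−0.0507·5/12) = 7.0187
Current forward F = (S − I)·e^(rT) = (136.97 − 7.0187)·e^(0.0507·6/12) = 129.9513 × 1.025674 = 133.2877
Value (long) = (F − K)·e^(−rT) = (133.2877 − 140.93) × 0.974969 = -7.4510
Value = -CHF 7.45

-CHF 7.45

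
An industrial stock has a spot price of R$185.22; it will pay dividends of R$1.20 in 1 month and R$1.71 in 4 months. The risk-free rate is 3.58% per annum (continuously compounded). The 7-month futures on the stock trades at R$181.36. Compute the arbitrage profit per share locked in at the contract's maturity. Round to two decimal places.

R$4.82 per share

PV(dividends) I = 1.20·e^(−0.0358·1/12) + 1.71·e^(−0.0358·4/12) = 2.8861
Fair futures F* = (S − I)·e^(rT) = (185.22 − 2.8861)·e^0.020883 = 182.3339 × 1.021103 = 186.1817
Market R$181.36 < fair 186.1817: forward underpriced → reverse cash-and-carry (short the stock, invest proceeds at r, pay the dividends, go long the forward).
Profit at T = |F_mkt − F*| = |181.36 − 186.1817| = R$4.82 per share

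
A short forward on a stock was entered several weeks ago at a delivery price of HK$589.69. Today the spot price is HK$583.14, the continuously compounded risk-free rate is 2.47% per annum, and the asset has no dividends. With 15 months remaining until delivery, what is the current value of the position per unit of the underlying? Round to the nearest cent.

-HK$11.38

Current fair forward for the remaining 15 months: F = S·e^(r·T), r = 0.0247
F = 583.14 · e^(0.0247 × 15/12) = 583.14 × 1.031357 = 601.4255
Value of long forward = (F − K)·e^(−rT) = (601.4255 − 589.69) · e^(−0.0247·15/12)
= 11.7355 × 0.969597 = 11.38
Short position value = −(long value) = -HK$11.38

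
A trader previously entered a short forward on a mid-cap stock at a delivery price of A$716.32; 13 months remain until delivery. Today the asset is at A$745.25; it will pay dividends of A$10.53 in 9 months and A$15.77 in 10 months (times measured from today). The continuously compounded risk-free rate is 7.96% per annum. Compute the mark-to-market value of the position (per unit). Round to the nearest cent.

PV(remaining dividends) I = 10.53·e^(−0.0796·9/12) + 15.77·e^(−0.0796·10/12) = 24.6776
Current forward F = (S − I)·e^(rT) = (745.25 − 24.6776)·e^(0.0796·13/12) = 720.5724 × 1.090061 = 785.4679
Value (long) = (F − K)·e^(−rT) = (785.4679 − 716.32) × 0.917380 = 63.4349
Short position value = −(long value) = -A$63.43

-A$63.43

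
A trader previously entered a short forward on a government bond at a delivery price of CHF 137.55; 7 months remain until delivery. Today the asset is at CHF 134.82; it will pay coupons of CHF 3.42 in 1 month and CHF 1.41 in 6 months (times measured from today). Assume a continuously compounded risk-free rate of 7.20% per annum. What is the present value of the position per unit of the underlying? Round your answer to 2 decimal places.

PV(remaining coupons) I = 3.42·e^(−0.0720·1/12) + 1.41·e^(−0.0720·6/12) = 4.7597
Current forward F = (S − I)·e^(rT) = (134.82 − 4.7597)·e^(0.0720·7/12) = 130.0603 × 1.042894 = 135.6391
Value (long) = (F − K)·e^(−rT) = (135.6391 − 137.55) × 0.958870 = -1.8323
Short position value = −(long value) = CHF 1.83

CHF 1.83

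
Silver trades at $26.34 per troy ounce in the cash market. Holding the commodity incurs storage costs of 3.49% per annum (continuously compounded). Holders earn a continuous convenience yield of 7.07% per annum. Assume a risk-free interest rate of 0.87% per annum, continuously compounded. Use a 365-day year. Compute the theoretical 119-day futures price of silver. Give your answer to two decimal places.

Net carry = r + u − y = 0.0087 + 0.0349 − 0.0707 = -0.0271
F = S·e^((r+u−y)T) = 26.34 · e^(-0.0271 × 119/365) = 26.34 · e^-0.008835
= 26.34 × 0.991204 = $26.11 per troy ounce

$26.11 per troy ounce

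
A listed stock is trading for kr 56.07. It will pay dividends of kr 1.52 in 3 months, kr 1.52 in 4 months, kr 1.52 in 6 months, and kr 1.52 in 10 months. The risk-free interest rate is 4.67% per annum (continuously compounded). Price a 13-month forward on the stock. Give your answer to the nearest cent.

kr 52.73

PV(dividends) I = 1.52·e^(−0.0467·3/12) + 1.52·e^(−0.0467·4/12) + 1.52·e^(−0.0467·6/12) + 1.52·e^(−0.0467·10/12)
I = 1.5024 + 1.4965 + 1.4849 + 1.4620 = 5.9458
F = (S − I)·e^(rT) = (56.07 − 5.9458) · e^(0.0467·13/12)
= 50.1242 · e^0.050592 = 50.1242 × 1.051894 = kr 52.73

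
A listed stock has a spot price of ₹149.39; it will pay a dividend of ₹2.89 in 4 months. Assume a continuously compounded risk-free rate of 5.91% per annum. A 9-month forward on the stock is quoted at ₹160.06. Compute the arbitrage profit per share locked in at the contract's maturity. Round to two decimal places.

PV(dividends) I = 2.89·e^(−0.0591·4/12) = 2.8336
Fair forward F* = (S − I)·e^(rT) = (149.39 − 2.8336)·e^0.044325 = 146.5564 × 1.045322 = 153.1986
Market ₹160.06 > fair 153.1986: forward overpriced → cash-and-carry (borrow at r, buy the stock and collect the dividends, short the forward).
Profit at T = |F_mkt − F*| = |160.06 − 153.1986| = ₹6.86 per share

₹6.86 per share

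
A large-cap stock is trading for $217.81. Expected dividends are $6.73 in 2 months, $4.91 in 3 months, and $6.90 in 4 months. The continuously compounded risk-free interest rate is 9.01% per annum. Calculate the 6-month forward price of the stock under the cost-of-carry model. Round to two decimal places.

$208.89

PV(dividends) I = 6.73·e^(−0.0901·2/12) + 4.91·e^(−0.0901·3/12) + 6.90·e^(−0.0901·4/12)
I = 6.6297 + 4.8006 + 6.6959 = 18.1262
F = (S − I)·e^(rT) = (217.81 − 18.1262) · e^(0.0901·6/12)
= 199.6838 · e^0.045050 = 199.6838 × 1.046080 = $208.89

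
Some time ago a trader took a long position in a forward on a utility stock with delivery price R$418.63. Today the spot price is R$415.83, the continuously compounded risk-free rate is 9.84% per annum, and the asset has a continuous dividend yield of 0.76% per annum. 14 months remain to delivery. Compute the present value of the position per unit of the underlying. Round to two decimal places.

Current fair forward for the remaining 14 months: F = S·e^((r − q)·T), (r − q) = 0.0984 − 0.0076 = 0.0908
F = 415.83 · e^(0.0908 × 14/12) = 415.83 × 1.111748 = 462.2982
Value of long forward = (F − K)·e^(−rT) = (462.2982 − 418.63) · e^(−0.0984·14/12)
= 43.6682 × 0.891544 = 38.93

R$38.93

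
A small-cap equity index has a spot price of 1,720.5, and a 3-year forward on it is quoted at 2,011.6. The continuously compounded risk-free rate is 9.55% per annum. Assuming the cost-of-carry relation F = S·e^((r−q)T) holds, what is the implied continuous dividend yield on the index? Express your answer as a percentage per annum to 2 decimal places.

4.34%

From F = S·e^((r−q)T): (r − q) = ln(F/S)/T
ln(2011.6/1720.5) = ln(1.169195) = 0.156315
(r − q) = 0.156315 / (3) = 0.052105
q = r − ln(F/S)/T = 0.0955 − 0.052105 = 0.043395
q = 4.34%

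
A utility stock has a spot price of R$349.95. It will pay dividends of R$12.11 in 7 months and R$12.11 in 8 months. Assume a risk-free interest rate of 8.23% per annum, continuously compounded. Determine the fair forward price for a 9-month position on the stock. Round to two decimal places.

PV(dividends) I = 12.11·e^(−0.0823·7/12) + 12.11·e^(−0.0823·8/12)
I = 11.5424 + 11.4635 = 23.0059
F = (S − I)·e^(rT) = (349.95 − 23.0059) · e^(0.0823·9/12)
= 326.9441 · e^0.061725 = 326.9441 × 1.063670 = R$347.76

R$347.76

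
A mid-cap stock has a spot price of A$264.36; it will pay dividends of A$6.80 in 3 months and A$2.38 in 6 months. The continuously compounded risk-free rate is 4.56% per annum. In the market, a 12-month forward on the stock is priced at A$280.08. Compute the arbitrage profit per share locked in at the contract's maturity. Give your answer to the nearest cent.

PV(dividends) I = 6.80·e^(−0.0456·3/12) + 2.38·e^(−0.0456·6/12) = 9.0493
Fair forward F* = (S − I)·e^(rT) = (264.36 − 9.0493)·e^0.045600 = 255.3107 × 1.046656 = 267.2225
Market A$280.08 > fair 267.2225: forward overpriced → cash-and-carry (borrow at r, buy the stock and collect the dividends, short the forward).
Profit at T = |F_mkt − F*| = |280.08 − 267.2225| = A$12.86 per share

A$12.86 per share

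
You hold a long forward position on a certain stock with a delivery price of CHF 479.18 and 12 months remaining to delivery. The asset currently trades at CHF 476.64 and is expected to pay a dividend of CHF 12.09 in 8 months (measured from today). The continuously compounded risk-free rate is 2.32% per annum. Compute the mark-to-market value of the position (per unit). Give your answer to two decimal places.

-CHF 3.46

PV(remaining dividends) I = 12.09·e^(−0.0232·8/12) = 11.9044
Current forward F = (S − I)·e^(rT) = (476.64 − 11.9044)·e^(0.0232·12/12) = 464.7356 × 1.023471 = 475.6434
Value (long) = (F − K)·e^(−rT) = (475.6434 − 479.18) × 0.977067 = -3.4555
Value = -CHF 3.46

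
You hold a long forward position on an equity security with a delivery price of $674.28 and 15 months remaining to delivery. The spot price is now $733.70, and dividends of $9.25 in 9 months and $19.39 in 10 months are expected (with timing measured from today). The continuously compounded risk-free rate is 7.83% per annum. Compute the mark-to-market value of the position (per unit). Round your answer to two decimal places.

PV(remaining dividends) I = 9.25·e^(−0.0783·9/12) + 19.39·e^(−0.0783·10/12) = 26.8876
Current forward F = (S − I)·e^(rT) = (733.70 − 26.8876)·e^(0.0783·15/12) = 706.8124 × 1.102825 = 779.4904
Value (long) = (F − K)·e^(−rT) = (779.4904 − 674.28) × 0.906762 = 95.4008
Value = $95.40

$95.40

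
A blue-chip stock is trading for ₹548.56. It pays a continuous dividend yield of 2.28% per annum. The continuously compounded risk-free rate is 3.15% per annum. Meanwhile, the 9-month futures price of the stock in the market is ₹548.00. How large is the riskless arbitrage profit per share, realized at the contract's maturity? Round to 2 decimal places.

Fair futures: F* = S·e^(carry·T), with carry = (r − q) = 0.0315 − 0.0228 = 0.0087
F* = 548.56 · e^(0.0087 × 9/12) = 548.56 · e^0.006525 = 548.56 × 1.006546 = ₹552.1509
Market ₹548.00 < fair ₹552.1509: forward underpriced → reverse cash-and-carry (short spot, go long the forward).
At maturity, profit = |F_mkt − F*| = |548.00 − 552.1509| = ₹4.15 per share

₹4.15 per share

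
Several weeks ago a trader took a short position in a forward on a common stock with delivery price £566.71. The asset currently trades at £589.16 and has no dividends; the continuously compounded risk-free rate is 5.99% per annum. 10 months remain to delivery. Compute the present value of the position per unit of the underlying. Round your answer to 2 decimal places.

Current fair forward for the remaining 10 months: F = S·e^(r·T), r = 0.0599
F = 589.16 · e^(0.0599 × 10/12) = 589.16 × 1.051183 = 619.3150
Value of long forward = (F − K)·e^(−rT) = (619.3150 − 566.71) · e^(−0.0599·10/12)
= 52.6050 × 0.951309 = 50.04
Short position value = −(long value) = -£50.04

-£50.04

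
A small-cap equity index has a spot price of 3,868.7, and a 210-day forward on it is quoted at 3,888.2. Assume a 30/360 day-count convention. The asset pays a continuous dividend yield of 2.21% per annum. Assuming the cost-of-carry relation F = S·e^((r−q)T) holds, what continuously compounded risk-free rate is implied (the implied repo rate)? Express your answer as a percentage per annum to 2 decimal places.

From F = S·e^((r−q)T): (r − q) = ln(F/S)/T
ln(3888.2/3868.7) = ln(1.005040) = 0.005027
(r − q) = 0.005027 / (210/360) = 0.008618
r = ln(F/S)/T + q = 0.008618 + 0.0221 = 0.030718
r = 3.07%

3.07%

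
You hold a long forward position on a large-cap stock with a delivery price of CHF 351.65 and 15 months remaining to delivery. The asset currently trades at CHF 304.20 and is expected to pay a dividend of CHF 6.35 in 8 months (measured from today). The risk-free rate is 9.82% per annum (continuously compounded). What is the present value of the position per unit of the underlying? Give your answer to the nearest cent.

PV(remaining dividends) I = 6.35·e^(−0.0982·8/12) = 5.9476
Current forward F = (S − I)·e^(rT) = (304.20 − 5.9476)·e^(0.0982·15/12) = 298.2524 × 1.130602 = 337.2048
Value (long) = (F − K)·e^(−rT) = (337.2048 − 351.65) × 0.884485 = -12.7766
Value = -CHF 12.78

-CHF 12.78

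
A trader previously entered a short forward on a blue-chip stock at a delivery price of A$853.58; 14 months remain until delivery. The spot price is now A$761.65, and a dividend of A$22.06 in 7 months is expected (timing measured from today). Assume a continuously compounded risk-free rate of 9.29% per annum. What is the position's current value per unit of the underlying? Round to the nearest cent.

PV(remaining dividends) I = 22.06·e^(−0.0929·7/12) = 20.8963
Current forward F = (S − I)·e^(rT) = (761.65 − 20.8963)·e^(0.0929·14/12) = 740.7537 × 1.114475 = 825.5515
Value (long) = (F − K)·e^(−rT) = (825.5515 − 853.58) × 0.897284 = -25.1495
Short position value = −(long value) = A$25.15

A$25.15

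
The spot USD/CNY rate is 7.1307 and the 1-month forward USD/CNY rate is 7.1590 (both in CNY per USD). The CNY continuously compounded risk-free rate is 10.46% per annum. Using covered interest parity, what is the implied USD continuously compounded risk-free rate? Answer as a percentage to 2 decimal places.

F = S·e^((r_CNY − r_USD)T) ⇒ r_USD = r_CNY − ln(F/S)/T
ln(7.1590/7.1307) = 0.003961; /(1/12) = 0.047532
r_USD = 0.1046 − 0.047532 = 0.057068
r_USD = 5.71%

5.71%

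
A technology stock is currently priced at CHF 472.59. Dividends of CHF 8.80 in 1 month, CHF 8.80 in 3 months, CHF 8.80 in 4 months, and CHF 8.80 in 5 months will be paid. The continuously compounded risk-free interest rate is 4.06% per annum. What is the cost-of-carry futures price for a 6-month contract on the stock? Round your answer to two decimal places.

PV(dividends) I = 8.80·e^(−0.0406·1/12) + 8.80·e^(−0.0406·3/12) + 8.80·e^(−0.0406·4/12) + 8.80·e^(−0.0406·5/12)
I = 8.7703 + 8.7111 + 8.6817 + 8.6524 = 34.8155
F = (S − I)·e^(rT) = (472.59 − 34.8155) · e^(0.0406·6/12)
= 437.7745 · e^0.020300 = 437.7745 × 1.020507 = CHF 446.75

CHF 446.75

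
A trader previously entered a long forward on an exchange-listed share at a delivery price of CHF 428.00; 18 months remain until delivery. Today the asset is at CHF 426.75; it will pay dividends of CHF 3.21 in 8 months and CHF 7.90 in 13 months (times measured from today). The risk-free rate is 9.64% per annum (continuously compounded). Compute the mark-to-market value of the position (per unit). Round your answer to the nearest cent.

CHF 46.25

PV(remaining dividends) I = 3.21·e^(−0.0964·8/12) + 7.90·e^(−0.0964·13/12) = 10.1268
Current forward F = (S − I)·e^(rT) = (426.75 − 10.1268)·e^(0.0964·18/12) = 416.6232 × 1.155577 = 481.4402
Value (long) = (F − K)·e^(−rT) = (481.4402 − 428.00) × 0.865368 = 46.2454
Value = CHF 46.25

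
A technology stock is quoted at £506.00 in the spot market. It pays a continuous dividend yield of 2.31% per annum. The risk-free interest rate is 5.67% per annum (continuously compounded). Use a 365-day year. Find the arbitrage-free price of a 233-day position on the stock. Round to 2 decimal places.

F = S·e^((r − q)T) = 506.00 · e^((0.0567 − 0.0231) × 233/365)
= 506.00 · e^0.021449 = 506.00 × 1.021681
F = £516.97

£516.97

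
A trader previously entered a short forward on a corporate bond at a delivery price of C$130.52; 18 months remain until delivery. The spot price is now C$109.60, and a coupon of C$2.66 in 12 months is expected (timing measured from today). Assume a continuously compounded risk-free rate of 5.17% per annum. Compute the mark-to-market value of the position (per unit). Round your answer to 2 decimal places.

C$13.71

PV(remaining coupons) I = 2.66·e^(−0.0517·12/12) = 2.5260
Current forward F = (S − I)·e^(rT) = (109.60 − 2.5260)·e^(0.0517·18/12) = 107.0740 × 1.080636 = 115.7080
Value (long) = (F − K)·e^(−rT) = (115.7080 − 130.52) × 0.925381 = -13.7067
Short position value = −(long value) = C$13.71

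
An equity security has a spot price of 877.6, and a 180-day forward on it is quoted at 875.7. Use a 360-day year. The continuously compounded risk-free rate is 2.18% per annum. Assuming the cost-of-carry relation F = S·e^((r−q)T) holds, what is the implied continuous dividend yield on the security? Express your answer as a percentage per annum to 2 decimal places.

From F = S·e^((r−q)T): (r − q) = ln(F/S)/T
ln(875.7/877.6) = ln(0.997835) = -0.002167
(r − q) = -0.002167 / (180/360) = -0.004334
q = r − ln(F/S)/T = 0.0218 + 0.004334 = 0.026134
q = 2.61%

2.61%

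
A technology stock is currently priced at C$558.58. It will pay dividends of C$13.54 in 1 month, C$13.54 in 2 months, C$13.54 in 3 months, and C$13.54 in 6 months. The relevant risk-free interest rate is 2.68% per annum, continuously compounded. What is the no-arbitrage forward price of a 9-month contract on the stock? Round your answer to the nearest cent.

PV(dividends) I = 13.54·e^(−0.0268·1/12) + 13.54·e^(−0.0268·2/12) + 13.54·e^(−0.0268·3/12) + 13.54·e^(−0.0268·6/12)
I = 13.5098 + 13.4797 + 13.4496 + 13.3598 = 53.7989
F = (S − I)·e^(rT) = (558.58 − 53.7989) · e^(0.0268·9/12)
= 504.7811 · e^0.020100 = 504.7811 × 1.020303 = C$515.03

C$515.03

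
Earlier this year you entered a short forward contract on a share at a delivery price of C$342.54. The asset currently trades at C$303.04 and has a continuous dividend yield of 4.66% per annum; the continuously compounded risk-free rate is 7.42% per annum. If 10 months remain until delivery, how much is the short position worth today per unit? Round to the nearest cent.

Current fair forward for the remaining 10 months: F = S·e^((r − q)·T), (r − q) = 0.0742 − 0.0466 = 0.0276
F = 303.04 · e^(0.0276 × 10/12) = 303.04 × 1.023267 = 310.0908
Value of long forward = (F − K)·e^(−rT) = (310.0908 − 342.54) · e^(−0.0742·10/12)
= -32.4492 × 0.940040 = -30.50
Short position value = −(long value) = C$30.50

C$30.50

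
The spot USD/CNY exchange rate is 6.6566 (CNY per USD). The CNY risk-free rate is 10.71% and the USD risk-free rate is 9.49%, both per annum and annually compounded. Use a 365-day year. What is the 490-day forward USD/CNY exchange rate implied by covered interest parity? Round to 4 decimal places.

6.7564

By covered interest parity, F = S · (1+r_CNY)^T / (1+r_USD)^T
= 6.6566 × 1.146356 / 1.129429 = 6.6566 × 1.014987
F = 6.7564 CNY per USD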